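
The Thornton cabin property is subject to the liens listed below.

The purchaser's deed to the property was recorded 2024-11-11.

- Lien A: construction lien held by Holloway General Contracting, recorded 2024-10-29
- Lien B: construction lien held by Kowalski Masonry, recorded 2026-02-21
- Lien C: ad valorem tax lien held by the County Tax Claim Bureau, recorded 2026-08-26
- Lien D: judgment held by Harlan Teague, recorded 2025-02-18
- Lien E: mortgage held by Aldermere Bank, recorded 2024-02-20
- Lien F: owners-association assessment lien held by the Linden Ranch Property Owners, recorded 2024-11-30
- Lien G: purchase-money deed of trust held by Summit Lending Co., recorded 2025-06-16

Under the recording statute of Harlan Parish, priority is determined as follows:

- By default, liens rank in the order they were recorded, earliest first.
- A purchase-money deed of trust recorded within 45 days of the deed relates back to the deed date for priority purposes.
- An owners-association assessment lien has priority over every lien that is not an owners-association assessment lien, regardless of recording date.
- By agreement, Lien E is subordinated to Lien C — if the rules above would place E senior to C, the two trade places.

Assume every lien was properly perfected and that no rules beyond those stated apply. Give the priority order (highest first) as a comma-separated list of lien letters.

F, C, A, D, G, B, E

First, effective dates: G was recorded 217 days after the deed, outside the 45-day window, so it keeps its recording date.
F is an owners-association assessment lien and takes priority over every other lien.
Among the remaining liens, by effective date: E (2024-02-20), A (2024-10-29), D (2025-02-18), G (2025-06-16), B (2026-02-21), C (2026-08-26).
E is senior to C before the subordination, so the two trade places.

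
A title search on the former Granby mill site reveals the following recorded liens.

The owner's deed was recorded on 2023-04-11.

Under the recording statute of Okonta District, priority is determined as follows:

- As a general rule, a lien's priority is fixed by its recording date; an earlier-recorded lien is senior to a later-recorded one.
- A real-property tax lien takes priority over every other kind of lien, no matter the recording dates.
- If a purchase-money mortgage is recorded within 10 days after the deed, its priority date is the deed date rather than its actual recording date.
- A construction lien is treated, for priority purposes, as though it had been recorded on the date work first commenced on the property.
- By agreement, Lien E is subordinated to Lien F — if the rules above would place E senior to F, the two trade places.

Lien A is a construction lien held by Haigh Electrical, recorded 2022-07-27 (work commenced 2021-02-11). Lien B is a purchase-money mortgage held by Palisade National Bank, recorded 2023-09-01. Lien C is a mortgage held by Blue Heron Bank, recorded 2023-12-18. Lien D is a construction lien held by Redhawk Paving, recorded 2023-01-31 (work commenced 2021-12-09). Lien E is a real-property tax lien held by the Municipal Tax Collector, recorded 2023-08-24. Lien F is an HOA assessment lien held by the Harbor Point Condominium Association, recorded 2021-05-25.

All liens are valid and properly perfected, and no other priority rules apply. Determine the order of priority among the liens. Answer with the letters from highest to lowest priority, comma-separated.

F, A, E, D, B, C

Effective dates after the stated exceptions: A is treated as recorded 2021-02-11, the work-commencement date; B was recorded 143 days after the deed, outside the 10-day window, so it keeps its recording date; D relates back to 2021-12-09 (work commenced).
As a real-property tax lien, E is senior to every other lien.
Ordering the rest by effective date: A (2021-02-11), F (2021-05-25), D (2021-12-09), B (2023-09-01), C (2023-12-18).
E is senior to F before the subordination, so the two trade places.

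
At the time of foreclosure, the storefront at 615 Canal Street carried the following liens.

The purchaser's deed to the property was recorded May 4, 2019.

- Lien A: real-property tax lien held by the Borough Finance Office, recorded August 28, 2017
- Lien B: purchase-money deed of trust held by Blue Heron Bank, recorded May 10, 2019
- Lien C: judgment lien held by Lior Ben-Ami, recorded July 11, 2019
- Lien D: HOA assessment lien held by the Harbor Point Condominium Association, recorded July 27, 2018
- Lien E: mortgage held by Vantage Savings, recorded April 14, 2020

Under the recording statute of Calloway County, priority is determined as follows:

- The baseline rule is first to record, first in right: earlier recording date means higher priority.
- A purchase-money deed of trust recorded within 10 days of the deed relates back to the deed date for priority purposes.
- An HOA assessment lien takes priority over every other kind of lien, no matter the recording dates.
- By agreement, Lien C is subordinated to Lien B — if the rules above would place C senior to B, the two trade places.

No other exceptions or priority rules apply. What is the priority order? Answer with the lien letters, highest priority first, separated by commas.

D, A, B, C, E

Adjusting effective dates: B relates back to the deed date May 4, 2019.
D, as an HOA assessment lien, has superpriority and ranks first.
Among the remaining liens, by effective date: A (August 28, 2017), B (May 4, 2019), C (July 11, 2019), E (April 14, 2020).
Since C is not senior to B, the subordination leaves the order unchanged.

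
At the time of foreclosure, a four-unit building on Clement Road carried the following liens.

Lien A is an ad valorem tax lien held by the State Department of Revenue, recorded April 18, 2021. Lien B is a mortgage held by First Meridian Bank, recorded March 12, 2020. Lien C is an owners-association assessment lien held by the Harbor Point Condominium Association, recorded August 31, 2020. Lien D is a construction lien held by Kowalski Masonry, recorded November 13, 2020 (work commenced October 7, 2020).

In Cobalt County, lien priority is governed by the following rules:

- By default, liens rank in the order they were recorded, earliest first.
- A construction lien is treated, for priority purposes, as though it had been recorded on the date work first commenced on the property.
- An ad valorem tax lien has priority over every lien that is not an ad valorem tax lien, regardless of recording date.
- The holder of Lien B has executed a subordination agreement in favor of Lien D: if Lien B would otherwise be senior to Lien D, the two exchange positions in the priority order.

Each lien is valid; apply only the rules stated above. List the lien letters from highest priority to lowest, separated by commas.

First, effective dates: D's effective date is October 7, 2020, when work began.
A is an ad valorem tax lien and takes priority over every other lien.
Remaining liens by effective date: B (March 12, 2020), C (August 31, 2020), D (October 7, 2020).
B would otherwise be senior to D, so under the subordination agreement B and D exchange positions.

A, D, C, B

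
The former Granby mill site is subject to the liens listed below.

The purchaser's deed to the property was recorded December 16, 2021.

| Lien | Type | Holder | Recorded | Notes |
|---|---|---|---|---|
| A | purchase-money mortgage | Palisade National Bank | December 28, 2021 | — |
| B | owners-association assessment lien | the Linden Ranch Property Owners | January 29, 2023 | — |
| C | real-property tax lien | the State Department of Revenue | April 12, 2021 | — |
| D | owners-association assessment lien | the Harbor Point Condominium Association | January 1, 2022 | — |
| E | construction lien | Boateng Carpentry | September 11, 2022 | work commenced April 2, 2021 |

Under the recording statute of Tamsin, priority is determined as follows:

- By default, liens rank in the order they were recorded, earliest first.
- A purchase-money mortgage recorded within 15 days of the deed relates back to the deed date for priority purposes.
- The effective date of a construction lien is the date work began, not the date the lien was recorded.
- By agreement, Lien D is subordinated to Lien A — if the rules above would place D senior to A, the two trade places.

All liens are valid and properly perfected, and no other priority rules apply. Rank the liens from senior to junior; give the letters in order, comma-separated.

Adjusting effective dates: A's effective date is the deed date, December 16, 2021; E is treated as recorded April 2, 2021, the work-commencement date.
By effective date, earliest first: E (April 2, 2021), C (April 12, 2021), A (December 16, 2021), D (January 1, 2022), B (January 29, 2023).
D already ranks below A; the subordination has no effect.

E, C, A, D, B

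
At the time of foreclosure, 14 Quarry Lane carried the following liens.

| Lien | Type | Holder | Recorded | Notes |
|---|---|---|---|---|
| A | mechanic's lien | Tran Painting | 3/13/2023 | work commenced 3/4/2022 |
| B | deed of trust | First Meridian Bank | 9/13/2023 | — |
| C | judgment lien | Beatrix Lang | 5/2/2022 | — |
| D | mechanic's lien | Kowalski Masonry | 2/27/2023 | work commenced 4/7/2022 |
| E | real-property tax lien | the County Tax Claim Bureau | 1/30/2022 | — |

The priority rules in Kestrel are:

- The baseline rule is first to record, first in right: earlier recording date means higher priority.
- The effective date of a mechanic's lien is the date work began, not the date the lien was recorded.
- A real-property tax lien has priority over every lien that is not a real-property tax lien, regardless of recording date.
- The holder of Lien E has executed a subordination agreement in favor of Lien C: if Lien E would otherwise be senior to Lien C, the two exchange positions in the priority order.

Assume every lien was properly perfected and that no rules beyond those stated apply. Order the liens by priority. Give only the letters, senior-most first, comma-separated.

C, A, D, E, B

Effective dates after the stated exceptions: A's effective date is 3/4/2022, when work began; D relates back to 4/7/2022 (work commenced).
E is a real-property tax lien and takes priority over every other lien.
Remaining liens by effective date: A (3/4/2022), D (4/7/2022), C (5/2/2022), B (9/13/2023).
Because E would otherwise rank above C, the subordination swaps them.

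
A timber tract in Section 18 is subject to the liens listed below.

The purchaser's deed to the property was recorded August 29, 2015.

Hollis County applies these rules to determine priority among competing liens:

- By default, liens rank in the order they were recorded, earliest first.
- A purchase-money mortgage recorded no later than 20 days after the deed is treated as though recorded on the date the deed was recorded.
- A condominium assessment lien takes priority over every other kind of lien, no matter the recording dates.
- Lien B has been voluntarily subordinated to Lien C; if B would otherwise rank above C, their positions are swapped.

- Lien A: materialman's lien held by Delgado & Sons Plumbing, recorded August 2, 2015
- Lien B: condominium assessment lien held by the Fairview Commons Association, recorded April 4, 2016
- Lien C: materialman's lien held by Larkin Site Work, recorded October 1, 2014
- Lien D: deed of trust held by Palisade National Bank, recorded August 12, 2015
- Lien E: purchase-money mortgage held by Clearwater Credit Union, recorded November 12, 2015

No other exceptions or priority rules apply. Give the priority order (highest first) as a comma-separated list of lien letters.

C, B, A, D, E

Effective dates: E was recorded 75 days after the deed — beyond 20 days — so no relation-back applies.
As a condominium assessment lien, B is senior to every other lien.
Remaining liens by effective date: C (October 1, 2014), A (August 2, 2015), D (August 12, 2015), E (November 12, 2015).
The subordination applies — B was senior to C — so B and C swap.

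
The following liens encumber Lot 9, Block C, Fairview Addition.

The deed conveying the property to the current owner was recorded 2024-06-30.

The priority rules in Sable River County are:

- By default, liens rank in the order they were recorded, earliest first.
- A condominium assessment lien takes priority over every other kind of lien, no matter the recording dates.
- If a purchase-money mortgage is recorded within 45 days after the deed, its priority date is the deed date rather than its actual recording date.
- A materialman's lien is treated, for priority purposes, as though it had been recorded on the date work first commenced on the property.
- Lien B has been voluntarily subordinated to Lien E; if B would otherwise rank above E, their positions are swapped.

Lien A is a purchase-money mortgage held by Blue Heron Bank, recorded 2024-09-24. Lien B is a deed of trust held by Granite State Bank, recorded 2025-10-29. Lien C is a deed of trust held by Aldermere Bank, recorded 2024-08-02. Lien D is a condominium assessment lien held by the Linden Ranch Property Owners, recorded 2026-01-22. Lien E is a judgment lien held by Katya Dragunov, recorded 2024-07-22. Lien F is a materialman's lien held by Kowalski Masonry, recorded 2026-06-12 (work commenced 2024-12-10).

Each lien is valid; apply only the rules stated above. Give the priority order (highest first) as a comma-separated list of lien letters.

First, effective dates: A was recorded 86 days after the deed — beyond 45 days — so no relation-back applies; F is treated as recorded 2024-12-10, the work-commencement date.
D is a condominium assessment lien, so it outranks all other liens regardless of date.
The other liens, earliest effective date first: E (2024-07-22), C (2024-08-02), A (2024-09-24), F (2024-12-10), B (2025-10-29).
Since B is not senior to E, the subordination leaves the order unchanged.

D, E, C, A, F, B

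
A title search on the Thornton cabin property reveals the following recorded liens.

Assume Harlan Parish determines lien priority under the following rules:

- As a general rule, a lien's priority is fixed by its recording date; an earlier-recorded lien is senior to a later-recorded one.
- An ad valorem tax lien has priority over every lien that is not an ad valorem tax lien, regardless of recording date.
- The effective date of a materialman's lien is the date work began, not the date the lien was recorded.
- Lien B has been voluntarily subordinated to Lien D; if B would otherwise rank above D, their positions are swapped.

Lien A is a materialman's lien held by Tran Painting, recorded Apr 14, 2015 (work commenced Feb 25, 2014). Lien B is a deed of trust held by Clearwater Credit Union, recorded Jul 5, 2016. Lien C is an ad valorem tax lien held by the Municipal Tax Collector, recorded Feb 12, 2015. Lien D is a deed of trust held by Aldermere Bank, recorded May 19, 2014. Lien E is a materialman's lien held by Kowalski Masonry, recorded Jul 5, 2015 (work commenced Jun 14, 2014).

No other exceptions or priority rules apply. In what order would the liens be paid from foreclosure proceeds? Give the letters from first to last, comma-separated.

First, effective dates: A's effective date is Feb 25, 2014, when work began; E is treated as recorded Jun 14, 2014, the work-commencement date.
C is an ad valorem tax lien, so it outranks all other liens regardless of date.
The other liens, earliest effective date first: A (Feb 25, 2014), D (May 19, 2014), E (Jun 14, 2014), B (Jul 5, 2016).
B already ranks below D; the subordination has no effect.

C, A, D, E, B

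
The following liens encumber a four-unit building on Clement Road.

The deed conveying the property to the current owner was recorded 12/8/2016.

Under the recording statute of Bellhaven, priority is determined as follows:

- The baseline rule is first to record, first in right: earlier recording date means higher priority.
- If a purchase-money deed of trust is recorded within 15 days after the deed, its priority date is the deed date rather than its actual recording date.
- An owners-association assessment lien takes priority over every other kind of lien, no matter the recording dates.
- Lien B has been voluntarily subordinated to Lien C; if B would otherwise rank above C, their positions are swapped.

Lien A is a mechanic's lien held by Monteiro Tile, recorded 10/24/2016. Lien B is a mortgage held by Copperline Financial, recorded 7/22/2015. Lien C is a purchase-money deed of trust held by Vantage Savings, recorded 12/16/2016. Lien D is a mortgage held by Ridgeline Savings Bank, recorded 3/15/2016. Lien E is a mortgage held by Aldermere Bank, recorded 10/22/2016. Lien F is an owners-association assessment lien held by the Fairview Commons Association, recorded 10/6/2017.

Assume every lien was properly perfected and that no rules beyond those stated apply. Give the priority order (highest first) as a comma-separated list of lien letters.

First, effective dates: C relates back to the deed date 12/8/2016.
F, as an owners-association assessment lien, has superpriority and ranks first.
Remaining liens by effective date: B (7/22/2015), D (3/15/2016), E (10/22/2016), A (10/24/2016), C (12/8/2016).
B would otherwise be senior to C, so under the subordination agreement B and C exchange positions.

F, C, D, E, A, B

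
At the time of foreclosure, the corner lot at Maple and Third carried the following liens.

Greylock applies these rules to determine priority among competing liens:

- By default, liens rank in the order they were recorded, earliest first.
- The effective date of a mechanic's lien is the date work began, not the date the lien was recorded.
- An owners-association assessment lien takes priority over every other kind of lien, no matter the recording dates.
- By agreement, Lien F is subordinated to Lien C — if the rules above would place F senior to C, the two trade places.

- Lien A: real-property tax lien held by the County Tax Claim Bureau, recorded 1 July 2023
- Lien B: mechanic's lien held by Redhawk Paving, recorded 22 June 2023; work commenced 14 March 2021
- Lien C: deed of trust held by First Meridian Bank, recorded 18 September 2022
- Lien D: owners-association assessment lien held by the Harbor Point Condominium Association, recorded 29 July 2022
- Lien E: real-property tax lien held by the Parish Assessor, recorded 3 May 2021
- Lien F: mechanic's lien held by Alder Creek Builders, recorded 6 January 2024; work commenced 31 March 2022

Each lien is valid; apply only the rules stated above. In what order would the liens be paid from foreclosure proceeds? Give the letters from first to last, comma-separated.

Adjusting effective dates: B relates back to 14 March 2021 (work commenced); F is treated as recorded 31 March 2022, the work-commencement date.
D, as an owners-association assessment lien, has superpriority and ranks first.
Remaining liens by effective date: B (14 March 2021), E (3 May 2021), F (31 March 2022), C (18 September 2022), A (1 July 2023).
F is senior to C before the subordination, so the two trade places.

D, B, E, C, F, A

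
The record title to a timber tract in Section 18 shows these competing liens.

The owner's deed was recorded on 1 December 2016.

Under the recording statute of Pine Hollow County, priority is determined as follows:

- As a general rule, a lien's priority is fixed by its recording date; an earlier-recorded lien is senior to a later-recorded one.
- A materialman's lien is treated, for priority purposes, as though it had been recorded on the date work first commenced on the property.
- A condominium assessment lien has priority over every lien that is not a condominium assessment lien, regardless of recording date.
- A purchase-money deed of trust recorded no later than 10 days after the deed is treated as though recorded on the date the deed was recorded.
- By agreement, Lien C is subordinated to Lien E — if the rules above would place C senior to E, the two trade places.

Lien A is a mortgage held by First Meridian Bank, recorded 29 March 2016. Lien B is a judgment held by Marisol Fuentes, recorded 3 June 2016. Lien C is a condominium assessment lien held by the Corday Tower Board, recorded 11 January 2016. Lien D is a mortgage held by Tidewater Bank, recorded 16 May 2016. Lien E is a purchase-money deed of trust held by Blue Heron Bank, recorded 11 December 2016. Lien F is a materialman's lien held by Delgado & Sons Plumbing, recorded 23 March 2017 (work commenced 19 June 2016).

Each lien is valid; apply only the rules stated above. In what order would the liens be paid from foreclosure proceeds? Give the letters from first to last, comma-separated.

Adjusting effective dates: E's effective date is the deed date, 1 December 2016; F is treated as recorded 19 June 2016, the work-commencement date.
As a condominium assessment lien, C is senior to every other lien.
Ordering the rest by effective date: A (29 March 2016), D (16 May 2016), B (3 June 2016), F (19 June 2016), E (1 December 2016).
C is senior to E before the subordination, so the two trade places.

E, A, D, B, F, C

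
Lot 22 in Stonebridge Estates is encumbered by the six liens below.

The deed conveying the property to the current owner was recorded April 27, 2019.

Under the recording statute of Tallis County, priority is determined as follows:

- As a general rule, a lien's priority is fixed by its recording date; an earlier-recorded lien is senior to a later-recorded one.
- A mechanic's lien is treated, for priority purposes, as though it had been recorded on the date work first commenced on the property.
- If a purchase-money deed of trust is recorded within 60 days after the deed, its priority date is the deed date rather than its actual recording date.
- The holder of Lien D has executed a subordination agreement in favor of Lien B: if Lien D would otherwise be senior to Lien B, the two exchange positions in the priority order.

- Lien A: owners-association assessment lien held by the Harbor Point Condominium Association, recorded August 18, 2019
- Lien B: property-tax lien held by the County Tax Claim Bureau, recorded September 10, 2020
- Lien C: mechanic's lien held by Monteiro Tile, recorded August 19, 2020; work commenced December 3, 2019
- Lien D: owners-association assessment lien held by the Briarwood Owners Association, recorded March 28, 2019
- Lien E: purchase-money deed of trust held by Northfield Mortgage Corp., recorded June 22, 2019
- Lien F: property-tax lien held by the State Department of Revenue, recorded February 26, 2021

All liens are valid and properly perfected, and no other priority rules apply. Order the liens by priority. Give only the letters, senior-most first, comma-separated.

B, E, A, C, D, F

First, effective dates: C is treated as recorded December 3, 2019, the work-commencement date; E relates back to the deed date April 27, 2019.
Ordering by effective date: D (March 28, 2019), E (April 27, 2019), A (August 18, 2019), C (December 3, 2019), B (September 10, 2020), F (February 26, 2021).
Because D would otherwise rank above B, the subordination swaps them.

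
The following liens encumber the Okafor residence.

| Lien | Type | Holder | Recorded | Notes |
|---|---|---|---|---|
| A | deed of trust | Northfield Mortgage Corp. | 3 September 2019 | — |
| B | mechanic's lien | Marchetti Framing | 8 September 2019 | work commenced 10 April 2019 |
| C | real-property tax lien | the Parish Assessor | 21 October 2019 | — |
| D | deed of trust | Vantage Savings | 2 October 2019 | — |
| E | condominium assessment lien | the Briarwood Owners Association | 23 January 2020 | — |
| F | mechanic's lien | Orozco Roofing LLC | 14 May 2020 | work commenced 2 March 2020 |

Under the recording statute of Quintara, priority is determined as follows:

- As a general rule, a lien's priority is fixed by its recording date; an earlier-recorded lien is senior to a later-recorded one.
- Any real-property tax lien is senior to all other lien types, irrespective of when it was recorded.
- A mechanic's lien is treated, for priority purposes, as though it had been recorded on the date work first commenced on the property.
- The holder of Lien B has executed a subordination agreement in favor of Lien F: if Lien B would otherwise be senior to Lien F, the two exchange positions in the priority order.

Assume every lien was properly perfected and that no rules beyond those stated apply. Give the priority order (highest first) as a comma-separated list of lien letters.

Adjusting effective dates: B relates back to 10 April 2019 (work commenced); F is treated as recorded 2 March 2020, the work-commencement date.
C, as a real-property tax lien, has superpriority and ranks first.
Among the remaining liens, by effective date: B (10 April 2019), A (3 September 2019), D (2 October 2019), E (23 January 2020), F (2 March 2020).
B is senior to F before the subordination, so the two trade places.

C, F, A, D, E, B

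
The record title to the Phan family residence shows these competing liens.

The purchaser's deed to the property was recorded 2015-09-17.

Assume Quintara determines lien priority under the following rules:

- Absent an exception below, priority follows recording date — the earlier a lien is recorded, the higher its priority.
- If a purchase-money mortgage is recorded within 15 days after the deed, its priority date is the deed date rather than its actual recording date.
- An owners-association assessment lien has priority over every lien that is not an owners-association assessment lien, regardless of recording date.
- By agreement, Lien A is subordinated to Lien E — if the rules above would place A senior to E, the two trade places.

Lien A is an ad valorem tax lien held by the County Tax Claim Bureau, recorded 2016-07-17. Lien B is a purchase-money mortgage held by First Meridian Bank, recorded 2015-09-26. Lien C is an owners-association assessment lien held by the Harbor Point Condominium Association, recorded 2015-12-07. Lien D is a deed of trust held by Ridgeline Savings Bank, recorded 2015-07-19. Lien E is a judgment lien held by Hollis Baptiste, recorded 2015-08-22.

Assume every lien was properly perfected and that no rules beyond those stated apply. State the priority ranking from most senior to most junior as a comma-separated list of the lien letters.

C, D, E, B, A

Effective dates after the stated exceptions: B's effective date is the deed date, 2015-09-17.
C is an owners-association assessment lien, so it outranks all other liens regardless of date.
The other liens, earliest effective date first: D (2015-07-19), E (2015-08-22), B (2015-09-17), A (2016-07-17).
A is already junior to E, so the subordination agreement changes nothing.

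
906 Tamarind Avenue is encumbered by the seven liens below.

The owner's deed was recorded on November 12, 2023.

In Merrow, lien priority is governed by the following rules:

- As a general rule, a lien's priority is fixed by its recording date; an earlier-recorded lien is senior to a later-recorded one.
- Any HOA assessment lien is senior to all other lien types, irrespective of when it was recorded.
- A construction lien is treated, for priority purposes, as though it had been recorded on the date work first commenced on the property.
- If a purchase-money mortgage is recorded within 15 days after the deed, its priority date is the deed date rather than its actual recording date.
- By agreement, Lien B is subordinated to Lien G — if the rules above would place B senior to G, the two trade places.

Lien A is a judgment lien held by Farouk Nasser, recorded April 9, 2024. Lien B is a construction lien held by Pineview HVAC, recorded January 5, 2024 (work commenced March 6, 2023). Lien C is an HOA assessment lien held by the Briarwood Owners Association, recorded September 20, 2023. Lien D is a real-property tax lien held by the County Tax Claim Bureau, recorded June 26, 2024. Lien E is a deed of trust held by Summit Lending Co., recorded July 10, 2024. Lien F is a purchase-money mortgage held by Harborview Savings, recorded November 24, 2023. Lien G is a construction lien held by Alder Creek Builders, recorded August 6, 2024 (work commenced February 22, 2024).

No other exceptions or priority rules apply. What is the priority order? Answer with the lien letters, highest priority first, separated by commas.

Effective dates: B's effective date is March 6, 2023, when work began; F was recorded within the 15-day window, so its effective date is the deed date November 12, 2023; G is treated as recorded February 22, 2024, the work-commencement date.
C, as an HOA assessment lien, has superpriority and ranks first.
Ordering the rest by effective date: B (March 6, 2023), F (November 12, 2023), G (February 22, 2024), A (April 9, 2024), D (June 26, 2024), E (July 10, 2024).
The subordination applies — B was senior to G — so B and G swap.

C, G, F, B, A, D, E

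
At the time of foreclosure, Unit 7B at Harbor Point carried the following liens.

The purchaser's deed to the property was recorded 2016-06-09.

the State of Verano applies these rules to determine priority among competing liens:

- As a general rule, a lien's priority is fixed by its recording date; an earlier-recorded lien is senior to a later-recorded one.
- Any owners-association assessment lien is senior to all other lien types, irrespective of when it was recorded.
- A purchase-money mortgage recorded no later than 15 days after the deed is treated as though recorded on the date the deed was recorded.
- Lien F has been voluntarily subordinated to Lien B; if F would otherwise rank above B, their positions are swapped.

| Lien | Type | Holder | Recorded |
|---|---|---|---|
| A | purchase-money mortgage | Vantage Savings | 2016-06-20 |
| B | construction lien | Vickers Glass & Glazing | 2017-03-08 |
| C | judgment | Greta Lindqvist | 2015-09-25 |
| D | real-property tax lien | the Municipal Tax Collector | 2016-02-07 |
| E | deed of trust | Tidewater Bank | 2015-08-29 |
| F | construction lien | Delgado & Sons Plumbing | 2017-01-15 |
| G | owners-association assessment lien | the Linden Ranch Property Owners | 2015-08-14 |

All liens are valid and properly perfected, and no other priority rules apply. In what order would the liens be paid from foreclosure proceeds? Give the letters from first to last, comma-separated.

First, effective dates: A's effective date is the deed date, 2016-06-09.
As an owners-association assessment lien, G is senior to every other lien.
The other liens, earliest effective date first: E (2015-08-29), C (2015-09-25), D (2016-02-07), A (2016-06-09), F (2017-01-15), B (2017-03-08).
F would otherwise be senior to B, so under the subordination agreement F and B exchange positions.

G, E, C, D, A, B, F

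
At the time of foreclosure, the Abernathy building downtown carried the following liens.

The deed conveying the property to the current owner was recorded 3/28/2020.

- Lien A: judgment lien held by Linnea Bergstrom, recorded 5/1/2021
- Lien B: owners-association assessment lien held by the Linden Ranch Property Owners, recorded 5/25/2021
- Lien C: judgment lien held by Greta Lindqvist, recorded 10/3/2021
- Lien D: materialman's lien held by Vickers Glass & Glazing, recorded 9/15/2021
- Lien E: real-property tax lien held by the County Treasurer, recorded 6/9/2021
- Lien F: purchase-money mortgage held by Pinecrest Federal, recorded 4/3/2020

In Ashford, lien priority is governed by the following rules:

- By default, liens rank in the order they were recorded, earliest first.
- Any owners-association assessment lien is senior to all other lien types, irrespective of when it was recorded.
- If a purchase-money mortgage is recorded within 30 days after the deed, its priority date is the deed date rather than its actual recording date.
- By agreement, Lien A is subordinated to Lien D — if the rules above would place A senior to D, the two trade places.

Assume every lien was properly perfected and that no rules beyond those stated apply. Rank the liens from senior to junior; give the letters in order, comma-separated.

B, F, D, E, A, C

Adjusting effective dates: F was recorded within the 30-day window, so its effective date is the deed date 3/28/2020.
B, as an owners-association assessment lien, has superpriority and ranks first.
Ordering the rest by effective date: F (3/28/2020), A (5/1/2021), E (6/9/2021), D (9/15/2021), C (10/3/2021).
A would otherwise be senior to D, so under the subordination agreement A and D exchange positions.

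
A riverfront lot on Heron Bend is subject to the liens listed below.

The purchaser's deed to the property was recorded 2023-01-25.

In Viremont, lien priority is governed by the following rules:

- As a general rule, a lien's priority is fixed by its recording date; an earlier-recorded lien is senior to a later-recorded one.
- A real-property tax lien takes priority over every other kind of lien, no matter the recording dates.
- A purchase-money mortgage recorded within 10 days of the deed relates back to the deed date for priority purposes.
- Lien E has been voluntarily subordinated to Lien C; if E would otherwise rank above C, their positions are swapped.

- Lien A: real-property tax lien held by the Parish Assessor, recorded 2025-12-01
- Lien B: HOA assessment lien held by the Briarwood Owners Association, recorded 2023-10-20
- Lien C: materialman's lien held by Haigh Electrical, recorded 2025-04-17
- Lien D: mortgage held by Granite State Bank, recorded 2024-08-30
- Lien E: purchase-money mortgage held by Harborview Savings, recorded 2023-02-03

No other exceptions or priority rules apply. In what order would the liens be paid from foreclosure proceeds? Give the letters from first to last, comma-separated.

A, C, B, D, E

Effective dates: E was recorded within the 10-day window, so its effective date is the deed date 2023-01-25.
A, as a real-property tax lien, has superpriority and ranks first.
Among the remaining liens, by effective date: E (2023-01-25), B (2023-10-20), D (2024-08-30), C (2025-04-17).
Because E would otherwise rank above C, the subordination swaps them.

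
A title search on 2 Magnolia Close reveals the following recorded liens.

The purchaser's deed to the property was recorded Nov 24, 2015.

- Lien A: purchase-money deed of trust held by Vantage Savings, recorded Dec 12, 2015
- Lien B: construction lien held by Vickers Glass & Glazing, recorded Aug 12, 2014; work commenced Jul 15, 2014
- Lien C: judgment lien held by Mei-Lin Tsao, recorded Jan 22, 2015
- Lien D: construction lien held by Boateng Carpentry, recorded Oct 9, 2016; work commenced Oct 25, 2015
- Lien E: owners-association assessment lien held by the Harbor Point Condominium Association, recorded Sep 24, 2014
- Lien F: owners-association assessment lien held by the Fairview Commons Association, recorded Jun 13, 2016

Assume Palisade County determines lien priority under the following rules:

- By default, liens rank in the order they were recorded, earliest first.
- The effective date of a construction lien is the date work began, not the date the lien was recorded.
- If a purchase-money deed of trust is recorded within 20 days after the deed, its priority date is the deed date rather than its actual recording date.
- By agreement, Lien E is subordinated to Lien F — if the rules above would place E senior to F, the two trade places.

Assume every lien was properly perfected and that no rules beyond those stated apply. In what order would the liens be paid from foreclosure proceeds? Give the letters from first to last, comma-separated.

B, F, C, D, A, E

First, effective dates: A's effective date is the deed date, Nov 24, 2015; B relates back to Jul 15, 2014 (work commenced); D's effective date is Oct 25, 2015, when work began.
Sorted by effective date: B (Jul 15, 2014), E (Sep 24, 2014), C (Jan 22, 2015), D (Oct 25, 2015), A (Nov 24, 2015), F (Jun 13, 2016).
E is senior to F before the subordination, so the two trade places.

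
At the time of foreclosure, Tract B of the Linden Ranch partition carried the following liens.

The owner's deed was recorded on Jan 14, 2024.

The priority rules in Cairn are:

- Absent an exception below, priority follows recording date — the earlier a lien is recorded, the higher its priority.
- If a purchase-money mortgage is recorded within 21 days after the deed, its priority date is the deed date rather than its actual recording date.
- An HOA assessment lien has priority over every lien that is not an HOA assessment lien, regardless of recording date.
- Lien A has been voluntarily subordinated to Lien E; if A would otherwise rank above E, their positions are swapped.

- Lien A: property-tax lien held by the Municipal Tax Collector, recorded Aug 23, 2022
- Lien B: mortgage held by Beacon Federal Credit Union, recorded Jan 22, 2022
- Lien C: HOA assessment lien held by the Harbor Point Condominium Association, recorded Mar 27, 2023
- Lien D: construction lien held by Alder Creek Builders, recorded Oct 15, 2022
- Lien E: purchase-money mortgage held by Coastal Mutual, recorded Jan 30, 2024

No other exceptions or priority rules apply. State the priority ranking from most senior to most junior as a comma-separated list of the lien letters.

Effective dates after the stated exceptions: E's effective date is the deed date, Jan 14, 2024.
As an HOA assessment lien, C is senior to every other lien.
Remaining liens by effective date: B (Jan 22, 2022), A (Aug 23, 2022), D (Oct 15, 2022), E (Jan 14, 2024).
The subordination applies — A was senior to E — so A and E swap.

C, B, E, D, A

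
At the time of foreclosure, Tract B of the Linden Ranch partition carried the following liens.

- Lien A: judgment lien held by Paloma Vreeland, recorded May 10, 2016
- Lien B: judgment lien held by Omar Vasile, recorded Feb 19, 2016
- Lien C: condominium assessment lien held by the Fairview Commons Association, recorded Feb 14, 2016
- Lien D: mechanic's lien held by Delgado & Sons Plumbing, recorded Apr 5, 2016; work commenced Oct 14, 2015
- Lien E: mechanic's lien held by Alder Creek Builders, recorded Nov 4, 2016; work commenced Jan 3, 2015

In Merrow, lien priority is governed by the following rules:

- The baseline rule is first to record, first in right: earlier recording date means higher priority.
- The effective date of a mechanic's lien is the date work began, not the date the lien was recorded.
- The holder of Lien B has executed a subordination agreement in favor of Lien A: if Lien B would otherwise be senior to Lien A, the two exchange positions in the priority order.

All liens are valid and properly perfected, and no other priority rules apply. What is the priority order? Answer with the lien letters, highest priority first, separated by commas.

E, D, C, A, B

Effective dates: D relates back to Oct 14, 2015 (work commenced); E's effective date is Jan 3, 2015, when work began.
Sorted by effective date: E (Jan 3, 2015), D (Oct 14, 2015), C (Feb 14, 2016), B (Feb 19, 2016), A (May 10, 2016).
The subordination applies — B was senior to A — so B and A swap.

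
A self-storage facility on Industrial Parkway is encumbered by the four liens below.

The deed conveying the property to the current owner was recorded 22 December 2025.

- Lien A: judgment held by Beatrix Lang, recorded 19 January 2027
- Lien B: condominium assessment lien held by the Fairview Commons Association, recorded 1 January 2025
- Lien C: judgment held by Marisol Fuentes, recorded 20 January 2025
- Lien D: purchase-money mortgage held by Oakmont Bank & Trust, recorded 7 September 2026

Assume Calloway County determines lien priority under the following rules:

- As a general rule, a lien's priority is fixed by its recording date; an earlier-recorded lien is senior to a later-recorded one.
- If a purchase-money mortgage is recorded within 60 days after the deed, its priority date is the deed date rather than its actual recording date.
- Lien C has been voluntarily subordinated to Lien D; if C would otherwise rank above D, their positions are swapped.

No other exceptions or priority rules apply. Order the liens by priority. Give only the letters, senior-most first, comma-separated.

First, effective dates: D was recorded 259 days after the deed, outside the 60-day window, so it keeps its recording date.
By effective date: B (1 January 2025), C (20 January 2025), D (7 September 2026), A (19 January 2027).
C would otherwise be senior to D, so under the subordination agreement C and D exchange positions.

B, D, C, A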